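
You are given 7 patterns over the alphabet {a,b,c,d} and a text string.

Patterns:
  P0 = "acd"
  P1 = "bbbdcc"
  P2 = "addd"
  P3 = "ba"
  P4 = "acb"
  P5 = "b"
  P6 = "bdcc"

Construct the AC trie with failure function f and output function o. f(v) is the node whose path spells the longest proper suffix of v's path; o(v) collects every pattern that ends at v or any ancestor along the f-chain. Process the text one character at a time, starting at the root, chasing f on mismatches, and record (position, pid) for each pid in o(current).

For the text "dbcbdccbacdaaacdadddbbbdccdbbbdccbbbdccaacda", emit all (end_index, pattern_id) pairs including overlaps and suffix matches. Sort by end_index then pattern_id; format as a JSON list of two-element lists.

Construct AC machine:
Trie (insert patterns):
  0='ε' goto a→1 b→4
  1='a' goto c→2 d→10
  2='ac' goto b→14 d→3
  3='acd' goto ·  [P0 ends]
  4='b' goto a→13 b→5 d→15  [P5 ends]
  5='bb' goto b→6
  6='bbb' goto d→7
  7='bbbd' goto c→8
  8='bbbdc' goto c→9
  9='bbbdcc' goto ·  [P1 ends]
  10='ad' goto d→11
  11='add' goto d→12
  12='addd' goto ·  [P2 ends]
  13='ba' goto ·  [P3 ends]
  14='acb' goto ·  [P4 ends]
  15='bd' goto c→16
  16='bdc' goto c→17
  17='bdcc' goto ·  [P6 ends]

Failure links (BFS by depth):
  n1('a'): parent n0 fail=0; on 'a' 0 → fail=0;  out ∅∪∅=∅
  n4('b'): parent n0 fail=0; on 'b' 0 → fail=0;  out {5}∪∅={5}
  n2('ac'): parent n1 fail=0; on 'c' 0 → fail=0;  out ∅∪∅=∅
  n5('bb'): parent n4 fail=0; on 'b' 0 → fail=4;  out ∅∪{5}={5}
  n10('ad'): parent n1 fail=0; on 'd' 0 → fail=0;  out ∅∪∅=∅
  n13('ba'): parent n4 fail=0; on 'a' 0 → fail=1;  out {3}∪∅={3}
  n15('bd'): parent n4 fail=0; on 'd' 0 → fail=0;  out ∅∪∅=∅
  n3('acd'): parent n2 fail=0; on 'd' 0 → fail=0;  out {0}∪∅={0}
  n6('bbb'): parent n5 fail=4; on 'b' 4 → fail=5;  out ∅∪{5}={5}
  n11('add'): parent n10 fail=0; on 'd' 0 → fail=0;  out ∅∪∅=∅
  n14('acb'): parent n2 fail=0; on 'b' 0 → fail=4;  out {4}∪{5}={4,5}
  n16('bdc'): parent n15 fail=0; on 'c' 0 → fail=0;  out ∅∪∅=∅
  n7('bbbd'): parent n6 fail=5; on 'd' 5→4 → fail=15;  out ∅∪∅=∅
  n12('addd'): parent n11 fail=0; on 'd' 0 → fail=0;  out {2}∪∅={2}
  n17('bdcc'): parent n16 fail=0; on 'c' 0 → fail=0;  out {6}∪∅={6}
  n8('bbbdc'): parent n7 fail=15; on 'c' 15 → fail=16;  out ∅∪∅=∅
  n9('bbbdcc'): parent n8 fail=16; on 'c' 16 → fail=17;  out {1}∪{6}={1,6}

Scan:
i=0 'd': node 0→0
i=1 'b': node 0→4  → match P5@[1:1]
i=2 'c': node 4→0 (via fail)
i=3 'b': node 0→4  → match P5@[3:3]
i=4 'd': node 4→15
i=5 'c': node 15→16
i=6 'c': node 16→17  → match P6@[3:6]
i=7 'b': node 17→4 (via fail)  → match P5@[7:7]
i=8 'a': node 4→13  → match P3@[7:8]
i=9 'c': node 13→2 (via fail)
i=10 'd': node 2→3  → match P0@[8:10]
i=11 'a': node 3→1 (via fail)
i=12 'a': node 1→1 (via fail)
i=13 'a': node 1→1 (via fail)
i=14 'c': node 1→2
i=15 'd': node 2→3  → match P0@[13:15]
i=16 'a': node 3→1 (via fail)
i=17 'd': node 1→10
i=18 'd': node 10→11
i=19 'd': node 11→12  → match P2@[16:19]
i=20 'b': node 12→4 (via fail)  → match P5@[20:20]
i=21 'b': node 4→5  → match P5@[21:21]
i=22 'b': node 5→6  → match P5@[22:22]
i=23 'd': node 6→7
i=24 'c': node 7→8
i=25 'c': node 8→9  → match P1@[20:25],P6@[22:25]
i=26 'd': node 9→0 (via fail)
i=27 'b': node 0→4  → match P5@[27:27]
i=28 'b': node 4→5  → match P5@[28:28]
i=29 'b': node 5→6  → match P5@[29:29]
i=30 'd': node 6→7
i=31 'c': node 7→8
i=32 'c': node 8→9  → match P1@[27:32],P6@[29:32]
i=33 'b': node 9→4 (via fail)  → match P5@[33:33]
i=34 'b': node 4→5  → match P5@[34:34]
i=35 'b': node 5→6  → match P5@[35:35]
i=36 'd': node 6→7
i=37 'c': node 7→8
i=38 'c': node 8→9  → match P1@[33:38],P6@[35:38]
i=39 'a': node 9→1 (via fail)
i=40 'a': node 1→1 (via fail)
i=41 'c': node 1→2
i=42 'd': node 2→3  → match P0@[40:42]
i=43 'a': node 3→1 (via fail)

Matches: [[1,5],[3,5],[6,6],[7,5],[8,3],[10,0],[15,0],[19,2],[20,5],[21,5],[22,5],[25,1],[25,6],[27,5],[28,5],[29,5],[32,1],[32,6],[33,5],[34,5],[35,5],[38,1],[38,6],[42,0]]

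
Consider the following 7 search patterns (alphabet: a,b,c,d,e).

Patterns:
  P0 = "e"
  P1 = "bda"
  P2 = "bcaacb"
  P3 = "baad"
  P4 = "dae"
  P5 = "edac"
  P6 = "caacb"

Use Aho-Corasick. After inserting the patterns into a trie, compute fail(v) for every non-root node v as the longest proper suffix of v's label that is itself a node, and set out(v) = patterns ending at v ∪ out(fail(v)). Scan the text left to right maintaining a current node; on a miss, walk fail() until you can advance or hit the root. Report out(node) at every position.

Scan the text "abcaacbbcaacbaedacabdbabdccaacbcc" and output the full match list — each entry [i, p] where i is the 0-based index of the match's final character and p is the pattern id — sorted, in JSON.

Construct AC machine:
Trie nodes:
  n0 'ε': b→2 c→19 d→13 e→1
  n1 'e': d→16  [P0 ends]
  n2 'b': a→10 c→5 d→3
  n3 'bd': a→4
  n4 'bda': ·  [P1 ends]
  n5 'bc': a→6
  n6 'bca': a→7
  n7 'bcaa': c→8
  n8 'bcaac': b→9
  n9 'bcaacb': ·  [P2 ends]
  n10 'ba': a→11
  n11 'baa': d→12
  n12 'baad': ·  [P3 ends]
  n13 'd': a→14
  n14 'da': e→15
  n15 'dae': ·  [P4 ends]
  n16 'ed': a→17
  n17 'eda': c→18
  n18 'edac': ·  [P5 ends]
  n19 'c': a→20
  n20 'ca': a→21
  n21 'caa': c→22
  n22 'caac': b→23
  n23 'caacb': ·  [P6 ends]

Failure links (BFS by depth):
  fail(1) 'e': from fail(0)=0 chase 'e': 0 ⇒ 0;  out={0}∪out(0)={0}
  fail(2) 'b': from fail(0)=0 chase 'b': 0 ⇒ 0;  out=∅∪out(0)=∅
  fail(13) 'd': from fail(0)=0 chase 'd': 0 ⇒ 0;  out=∅∪out(0)=∅
  fail(19) 'c': from fail(0)=0 chase 'c': 0 ⇒ 0;  out=∅∪out(0)=∅
  fail(3) 'bd': from fail(2)=0 chase 'd': 0 ⇒ 13;  out=∅∪out(13)=∅
  fail(5) 'bc': from fail(2)=0 chase 'c': 0 ⇒ 19;  out=∅∪out(19)=∅
  fail(10) 'ba': from fail(2)=0 chase 'a': 0 ⇒ 0;  out=∅∪out(0)=∅
  fail(14) 'da': from fail(13)=0 chase 'a': 0 ⇒ 0;  out=∅∪out(0)=∅
  fail(16) 'ed': from fail(1)=0 chase 'd': 0 ⇒ 13;  out=∅∪out(13)=∅
  fail(20) 'ca': from fail(19)=0 chase 'a': 0 ⇒ 0;  out=∅∪out(0)=∅
  fail(4) 'bda': from fail(3)=13 chase 'a': 13 ⇒ 14;  out={1}∪out(14)={1}
  fail(6) 'bca': from fail(5)=19 chase 'a': 19 ⇒ 20;  out=∅∪out(20)=∅
  fail(11) 'baa': from fail(10)=0 chase 'a': 0 ⇒ 0;  out=∅∪out(0)=∅
  fail(15) 'dae': from fail(14)=0 chase 'e': 0 ⇒ 1;  out={4}∪out(1)={0,4}
  fail(17) 'eda': from fail(16)=13 chase 'a': 13 ⇒ 14;  out=∅∪out(14)=∅
  fail(21) 'caa': from fail(20)=0 chase 'a': 0 ⇒ 0;  out=∅∪out(0)=∅
  fail(7) 'bcaa': from fail(6)=20 chase 'a': 20 ⇒ 21;  out=∅∪out(21)=∅
  fail(12) 'baad': from fail(11)=0 chase 'd': 0 ⇒ 13;  out={3}∪out(13)={3}
  fail(18) 'edac': from fail(17)=14 chase 'c': 14→0 ⇒ 19;  out={5}∪out(19)={5}
  fail(22) 'caac': from fail(21)=0 chase 'c': 0 ⇒ 19;  out=∅∪out(19)=∅
  fail(8) 'bcaac': from fail(7)=21 chase 'c': 21 ⇒ 22;  out=∅∪out(22)=∅
  fail(23) 'caacb': from fail(22)=19 chase 'b': 19→0 ⇒ 2;  out={6}∪out(2)={6}
  fail(9) 'bcaacb': from fail(8)=22 chase 'b': 22 ⇒ 23;  out={2}∪out(23)={2,6}

Scan:
i=0 'a': node 0→0
i=1 'b': node 0→2
i=2 'c': node 2→5
i=3 'a': node 5→6
i=4 'a': node 6→7
i=5 'c': node 7→8
i=6 'b': node 8→9  emit P2@[1:6],P6@[2:6]
i=7 'b': node 9→2 ·f
i=8 'c': node 2→5
i=9 'a': node 5→6
i=10 'a': node 6→7
i=11 'c': node 7→8
i=12 'b': node 8→9  emit P2@[7:12],P6@[8:12]
i=13 'a': node 9→10 ·f
i=14 'e': node 10→1 ·f  emit P0@[14:14]
i=15 'd': node 1→16
i=16 'a': node 16→17
i=17 'c': node 17→18  emit P5@[14:17]
i=18 'a': node 18→20 ·f
i=19 'b': node 20→2 ·f
i=20 'd': node 2→3
i=21 'b': node 3→2 ·f
i=22 'a': node 2→10
i=23 'b': node 10→2 ·f
i=24 'd': node 2→3
i=25 'c': node 3→19 ·f
i=26 'c': node 19→19 ·f
i=27 'a': node 19→20
i=28 'a': node 20→21
i=29 'c': node 21→22
i=30 'b': node 22→23  emit P6@[26:30]
i=31 'c': node 23→5 ·f
i=32 'c': node 5→19 ·f

All matches (sorted): [[6,2],[6,6],[12,2],[12,6],[14,0],[17,5],[30,6]]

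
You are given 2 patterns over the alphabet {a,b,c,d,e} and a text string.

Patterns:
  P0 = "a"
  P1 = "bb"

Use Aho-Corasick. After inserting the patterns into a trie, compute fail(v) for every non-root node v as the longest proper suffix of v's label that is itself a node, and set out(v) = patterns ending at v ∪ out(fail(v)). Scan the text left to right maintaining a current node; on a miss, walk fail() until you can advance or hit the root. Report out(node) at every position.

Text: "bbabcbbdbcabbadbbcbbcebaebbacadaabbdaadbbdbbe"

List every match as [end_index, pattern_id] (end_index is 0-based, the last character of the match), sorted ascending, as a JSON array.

Build automaton:
Trie nodes:
  n0 'ε': a→1 b→2
  n1 'a': ·  ←P0
  n2 'b': b→3
  n3 'bb': ·  ←P1

Failure links (BFS by depth):
  fail(1) 'a': from fail(0)=0 chase 'a': 0 ⇒ 0;  out={0}∪out(0)={0}
  fail(2) 'b': from fail(0)=0 chase 'b': 0 ⇒ 0;  out=∅∪out(0)=∅
  fail(3) 'bb': from fail(2)=0 chase 'b': 0 ⇒ 2;  out={1}∪out(2)={1}

Scan:
i=0 'b': node 0→2
i=1 'b': node 2→3  emit P1@[0:1]
i=2 'a': node 3→1 (fail-walked)  emit P0@[2:2]
i=3 'b': node 1→2 (fail-walked)
i=4 'c': node 2→0 (fail-walked)
i=5 'b': node 0→2
i=6 'b': node 2→3  emit P1@[5:6]
i=7 'd': node 3→0 (fail-walked)
i=8 'b': node 0→2
i=9 'c': node 2→0 (fail-walked)
i=10 'a': node 0→1  emit P0@[10:10]
i=11 'b': node 1→2 (fail-walked)
i=12 'b': node 2→3  emit P1@[11:12]
i=13 'a': node 3→1 (fail-walked)  emit P0@[13:13]
i=14 'd': node 1→0 (fail-walked)
i=15 'b': node 0→2
i=16 'b': node 2→3  emit P1@[15:16]
i=17 'c': node 3→0 (fail-walked)
i=18 'b': node 0→2
i=19 'b': node 2→3  emit P1@[18:19]
i=20 'c': node 3→0 (fail-walked)
i=21 'e': node 0→0
i=22 'b': node 0→2
i=23 'a': node 2→1 (fail-walked)  emit P0@[23:23]
i=24 'e': node 1→0 (fail-walked)
i=25 'b': node 0→2
i=26 'b': node 2→3  emit P1@[25:26]
i=27 'a': node 3→1 (fail-walked)  emit P0@[27:27]
i=28 'c': node 1→0 (fail-walked)
i=29 'a': node 0→1  emit P0@[29:29]
i=30 'd': node 1→0 (fail-walked)
i=31 'a': node 0→1  emit P0@[31:31]
i=32 'a': node 1→1 (fail-walked)  emit P0@[32:32]
i=33 'b': node 1→2 (fail-walked)
i=34 'b': node 2→3  emit P1@[33:34]
i=35 'd': node 3→0 (fail-walked)
i=36 'a': node 0→1  emit P0@[36:36]
i=37 'a': node 1→1 (fail-walked)  emit P0@[37:37]
i=38 'd': node 1→0 (fail-walked)
i=39 'b': node 0→2
i=40 'b': node 2→3  emit P1@[39:40]
i=41 'd': node 3→0 (fail-walked)
i=42 'b': node 0→2
i=43 'b': node 2→3  emit P1@[42:43]
i=44 'e': node 3→0 (fail-walked)

Matches: [[1,1],[2,0],[6,1],[10,0],[12,1],[13,0],[16,1],[19,1],[23,0],[26,1],[27,0],[29,0],[31,0],[32,0],[34,1],[36,0],[37,0],[40,1],[43,1]]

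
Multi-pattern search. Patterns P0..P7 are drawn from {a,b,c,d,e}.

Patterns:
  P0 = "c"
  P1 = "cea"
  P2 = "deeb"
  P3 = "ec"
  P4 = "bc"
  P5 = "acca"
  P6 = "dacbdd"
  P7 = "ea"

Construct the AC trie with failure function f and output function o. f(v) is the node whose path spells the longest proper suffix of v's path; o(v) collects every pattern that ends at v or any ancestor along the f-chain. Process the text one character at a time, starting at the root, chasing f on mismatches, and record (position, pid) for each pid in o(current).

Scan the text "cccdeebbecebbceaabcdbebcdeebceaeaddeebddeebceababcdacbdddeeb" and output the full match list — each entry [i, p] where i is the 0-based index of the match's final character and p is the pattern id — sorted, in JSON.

Build:
Trie nodes:
  n0 'ε': a→12 b→10 c→1 d→4 e→8
  n1 'c': e→2  [P0 ends]
  n2 'ce': a→3
  n3 'cea': ·  [P1 ends]
  n4 'd': a→16 e→5
  n5 'de': e→6
  n6 'dee': b→7
  n7 'deeb': ·  [P2 ends]
  n8 'e': a→21 c→9
  n9 'ec': ·  [P3 ends]
  n10 'b': c→11
  n11 'bc': ·  [P4 ends]
  n12 'a': c→13
  n13 'ac': c→14
  n14 'acc': a→15
  n15 'acca': ·  [P5 ends]
  n16 'da': c→17
  n17 'dac': b→18
  n18 'dacb': d→19
  n19 'dacbd': d→20
  n20 'dacbdd': ·  [P6 ends]
  n21 'ea': ·  [P7 ends]

Failure links (BFS by depth):
  fail(1) 'c': from fail(0)=0 chase 'c': 0 ⇒ 0;  out={0}∪out(0)={0}
  fail(4) 'd': from fail(0)=0 chase 'd': 0 ⇒ 0;  out=∅∪out(0)=∅
  fail(8) 'e': from fail(0)=0 chase 'e': 0 ⇒ 0;  out=∅∪out(0)=∅
  fail(10) 'b': from fail(0)=0 chase 'b': 0 ⇒ 0;  out=∅∪out(0)=∅
  fail(12) 'a': from fail(0)=0 chase 'a': 0 ⇒ 0;  out=∅∪out(0)=∅
  fail(2) 'ce': from fail(1)=0 chase 'e': 0 ⇒ 8;  out=∅∪out(8)=∅
  fail(5) 'de': from fail(4)=0 chase 'e': 0 ⇒ 8;  out=∅∪out(8)=∅
  fail(9) 'ec': from fail(8)=0 chase 'c': 0 ⇒ 1;  out={3}∪out(1)={0,3}
  fail(11) 'bc': from fail(10)=0 chase 'c': 0 ⇒ 1;  out={4}∪out(1)={0,4}
  fail(13) 'ac': from fail(12)=0 chase 'c': 0 ⇒ 1;  out=∅∪out(1)={0}
  fail(16) 'da': from fail(4)=0 chase 'a': 0 ⇒ 12;  out=∅∪out(12)=∅
  fail(21) 'ea': from fail(8)=0 chase 'a': 0 ⇒ 12;  out={7}∪out(12)={7}
  fail(3) 'cea': from fail(2)=8 chase 'a': 8 ⇒ 21;  out={1}∪out(21)={1,7}
  fail(6) 'dee': from fail(5)=8 chase 'e': 8→0 ⇒ 8;  out=∅∪out(8)=∅
  fail(14) 'acc': from fail(13)=1 chase 'c': 1→0 ⇒ 1;  out=∅∪out(1)={0}
  fail(17) 'dac': from fail(16)=12 chase 'c': 12 ⇒ 13;  out=∅∪out(13)={0}
  fail(7) 'deeb': from fail(6)=8 chase 'b': 8→0 ⇒ 10;  out={2}∪out(10)={2}
  fail(15) 'acca': from fail(14)=1 chase 'a': 1→0 ⇒ 12;  out={5}∪out(12)={5}
  fail(18) 'dacb': from fail(17)=13 chase 'b': 13→1→0 ⇒ 10;  out=∅∪out(10)=∅
  fail(19) 'dacbd': from fail(18)=10 chase 'd': 10→0 ⇒ 4;  out=∅∪out(4)=∅
  fail(20) 'dacbdd': from fail(19)=4 chase 'd': 4→0 ⇒ 4;  out={6}∪out(4)={6}

Scan:
[0] read 'c'  n0⇒n1  → match P0@[0:0]
[1] read 'c'  n1⇒n1 (fail-walked)  → match P0@[1:1]
[2] read 'c'  n1⇒n1 (fail-walked)  → match P0@[2:2]
[3] read 'd'  n1⇒n4 (fail-walked)
[4] read 'e'  n4⇒n5
[5] read 'e'  n5⇒n6
[6] read 'b'  n6⇒n7  → match P2@[3:6]
[7] read 'b'  n7⇒n10 (fail-walked)
[8] read 'e'  n10⇒n8 (fail-walked)
[9] read 'c'  n8⇒n9  → match P0@[9:9],P3@[8:9]
[10] read 'e'  n9⇒n2 (fail-walked)
[11] read 'b'  n2⇒n10 (fail-walked)
[12] read 'b'  n10⇒n10 (fail-walked)
[13] read 'c'  n10⇒n11  → match P0@[13:13],P4@[12:13]
[14] read 'e'  n11⇒n2 (fail-walked)
[15] read 'a'  n2⇒n3  → match P1@[13:15],P7@[14:15]
[16] read 'a'  n3⇒n12 (fail-walked)
[17] read 'b'  n12⇒n10 (fail-walked)
[18] read 'c'  n10⇒n11  → match P0@[18:18],P4@[17:18]
[19] read 'd'  n11⇒n4 (fail-walked)
[20] read 'b'  n4⇒n10 (fail-walked)
[21] read 'e'  n10⇒n8 (fail-walked)
[22] read 'b'  n8⇒n10 (fail-walked)
[23] read 'c'  n10⇒n11  → match P0@[23:23],P4@[22:23]
[24] read 'd'  n11⇒n4 (fail-walked)
[25] read 'e'  n4⇒n5
[26] read 'e'  n5⇒n6
[27] read 'b'  n6⇒n7  → match P2@[24:27]
[28] read 'c'  n7⇒n11 (fail-walked)  → match P0@[28:28],P4@[27:28]
[29] read 'e'  n11⇒n2 (fail-walked)
[30] read 'a'  n2⇒n3  → match P1@[28:30],P7@[29:30]
[31] read 'e'  n3⇒n8 (fail-walked)
[32] read 'a'  n8⇒n21  → match P7@[31:32]
[33] read 'd'  n21⇒n4 (fail-walked)
[34] read 'd'  n4⇒n4 (fail-walked)
[35] read 'e'  n4⇒n5
[36] read 'e'  n5⇒n6
[37] read 'b'  n6⇒n7  → match P2@[34:37]
[38] read 'd'  n7⇒n4 (fail-walked)
[39] read 'd'  n4⇒n4 (fail-walked)
[40] read 'e'  n4⇒n5
[41] read 'e'  n5⇒n6
[42] read 'b'  n6⇒n7  → match P2@[39:42]
[43] read 'c'  n7⇒n11 (fail-walked)  → match P0@[43:43],P4@[42:43]
[44] read 'e'  n11⇒n2 (fail-walked)
[45] read 'a'  n2⇒n3  → match P1@[43:45],P7@[44:45]
[46] read 'b'  n3⇒n10 (fail-walked)
[47] read 'a'  n10⇒n12 (fail-walked)
[48] read 'b'  n12⇒n10 (fail-walked)
[49] read 'c'  n10⇒n11  → match P0@[49:49],P4@[48:49]
[50] read 'd'  n11⇒n4 (fail-walked)
[51] read 'a'  n4⇒n16
[52] read 'c'  n16⇒n17  → match P0@[52:52]
[53] read 'b'  n17⇒n18
[54] read 'd'  n18⇒n19
[55] read 'd'  n19⇒n20  → match P6@[50:55]
[56] read 'd'  n20⇒n4 (fail-walked)
[57] read 'e'  n4⇒n5
[58] read 'e'  n5⇒n6
[59] read 'b'  n6⇒n7  → match P2@[56:59]

All matches (sorted): [[0,0],[1,0],[2,0],[6,2],[9,0],[9,3],[13,0],[13,4],[15,1],[15,7],[18,0],[18,4],[23,0],[23,4],[27,2],[28,0],[28,4],[30,1],[30,7],[32,7],[37,2],[42,2],[43,0],[43,4],[45,1],[45,7],[49,0],[49,4],[52,0],[55,6],[59,2]]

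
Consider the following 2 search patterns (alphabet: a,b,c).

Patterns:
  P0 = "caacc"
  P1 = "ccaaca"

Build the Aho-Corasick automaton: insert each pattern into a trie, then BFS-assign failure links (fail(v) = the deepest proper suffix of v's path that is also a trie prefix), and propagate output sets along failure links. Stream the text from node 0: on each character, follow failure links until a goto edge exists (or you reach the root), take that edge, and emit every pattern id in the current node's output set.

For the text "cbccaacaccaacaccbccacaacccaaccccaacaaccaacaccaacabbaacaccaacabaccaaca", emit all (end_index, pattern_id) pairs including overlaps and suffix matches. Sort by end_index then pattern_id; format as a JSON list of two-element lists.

Construct AC machine:
Trie (insert patterns):
  0='ε' goto c→1
  1='c' goto a→2 c→6
  2='ca' goto a→3
  3='caa' goto c→4
  4='caac' goto c→5
  5='caacc' goto ·  ←P0
  6='cc' goto a→7
  7='cca' goto a→8
  8='ccaa' goto c→9
  9='ccaac' goto a→10
  10='ccaaca' goto ·  ←P1

Failure links (BFS by depth):
  fail(1) 'c': from fail(0)=0 chase 'c': 0 ⇒ 0;  out=∅∪out(0)=∅
  fail(2) 'ca': from fail(1)=0 chase 'a': 0 ⇒ 0;  out=∅∪out(0)=∅
  fail(6) 'cc': from fail(1)=0 chase 'c': 0 ⇒ 1;  out=∅∪out(1)=∅
  fail(3) 'caa': from fail(2)=0 chase 'a': 0 ⇒ 0;  out=∅∪out(0)=∅
  fail(7) 'cca': from fail(6)=1 chase 'a': 1 ⇒ 2;  out=∅∪out(2)=∅
  fail(4) 'caac': from fail(3)=0 chase 'c': 0 ⇒ 1;  out=∅∪out(1)=∅
  fail(8) 'ccaa': from fail(7)=2 chase 'a': 2 ⇒ 3;  out=∅∪out(3)=∅
  fail(5) 'caacc': from fail(4)=1 chase 'c': 1 ⇒ 6;  out={0}∪out(6)={0}
  fail(9) 'ccaac': from fail(8)=3 chase 'c': 3 ⇒ 4;  out=∅∪out(4)=∅
  fail(10) 'ccaaca': from fail(9)=4 chase 'a': 4→1 ⇒ 2;  out={1}∪out(2)={1}

Run:
pos 0 'c': at 1
pos 1 'b': at 0 (via fail)
pos 2 'c': at 1
pos 3 'c': at 6
pos 4 'a': at 7
pos 5 'a': at 8
pos 6 'c': at 9
pos 7 'a': at 10  → match P1@[2:7]
pos 8 'c': at 1 (via fail)
pos 9 'c': at 6
pos 10 'a': at 7
pos 11 'a': at 8
pos 12 'c': at 9
pos 13 'a': at 10  → match P1@[8:13]
pos 14 'c': at 1 (via fail)
pos 15 'c': at 6
pos 16 'b': at 0 (via fail)
pos 17 'c': at 1
pos 18 'c': at 6
pos 19 'a': at 7
pos 20 'c': at 1 (via fail)
pos 21 'a': at 2
pos 22 'a': at 3
pos 23 'c': at 4
pos 24 'c': at 5  → match P0@[20:24]
pos 25 'c': at 6 (via fail)
pos 26 'a': at 7
pos 27 'a': at 8
pos 28 'c': at 9
pos 29 'c': at 5 (via fail)  → match P0@[25:29]
pos 30 'c': at 6 (via fail)
pos 31 'c': at 6 (via fail)
pos 32 'a': at 7
pos 33 'a': at 8
pos 34 'c': at 9
pos 35 'a': at 10  → match P1@[30:35]
pos 36 'a': at 3 (via fail)
pos 37 'c': at 4
pos 38 'c': at 5  → match P0@[34:38]
pos 39 'a': at 7 (via fail)
pos 40 'a': at 8
pos 41 'c': at 9
pos 42 'a': at 10  → match P1@[37:42]
pos 43 'c': at 1 (via fail)
pos 44 'c': at 6
pos 45 'a': at 7
pos 46 'a': at 8
pos 47 'c': at 9
pos 48 'a': at 10  → match P1@[43:48]
pos 49 'b': at 0 (via fail)
pos 50 'b': at 0
pos 51 'a': at 0
pos 52 'a': at 0
pos 53 'c': at 1
pos 54 'a': at 2
pos 55 'c': at 1 (via fail)
pos 56 'c': at 6
pos 57 'a': at 7
pos 58 'a': at 8
pos 59 'c': at 9
pos 60 'a': at 10  → match P1@[55:60]
pos 61 'b': at 0 (via fail)
pos 62 'a': at 0
pos 63 'c': at 1
pos 64 'c': at 6
pos 65 'a': at 7
pos 66 'a': at 8
pos 67 'c': at 9
pos 68 'a': at 10  → match P1@[63:68]

Result: [[7,1],[13,1],[24,0],[29,0],[35,1],[38,0],[42,1],[48,1],[60,1],[68,1]]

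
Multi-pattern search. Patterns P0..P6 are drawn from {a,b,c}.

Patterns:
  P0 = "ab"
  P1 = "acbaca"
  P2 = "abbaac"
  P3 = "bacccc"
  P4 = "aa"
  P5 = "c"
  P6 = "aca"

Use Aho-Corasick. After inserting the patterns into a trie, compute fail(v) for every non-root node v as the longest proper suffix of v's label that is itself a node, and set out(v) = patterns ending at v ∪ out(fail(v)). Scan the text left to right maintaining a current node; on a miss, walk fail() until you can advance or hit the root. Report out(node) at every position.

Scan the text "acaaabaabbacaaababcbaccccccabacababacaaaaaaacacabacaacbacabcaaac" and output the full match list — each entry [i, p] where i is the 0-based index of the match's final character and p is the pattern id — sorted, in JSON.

Build:
Trie (insert patterns):
  0='ε' goto a→1 b→12 c→19
  1='a' goto a→18 b→2 c→3
  2='ab' goto b→8  [P0 ends]
  3='ac' goto a→20 b→4
  4='acb' goto a→5
  5='acba' goto c→6
  6='acbac' goto a→7
  7='acbaca' goto ·  [P1 ends]
  8='abb' goto a→9
  9='abba' goto a→10
  10='abbaa' goto c→11
  11='abbaac' goto ·  [P2 ends]
  12='b' goto a→13
  13='ba' goto c→14
  14='bac' goto c→15
  15='bacc' goto c→16
  16='baccc' goto c→17
  17='bacccc' goto ·  [P3 ends]
  18='aa' goto ·  [P4 ends]
  19='c' goto ·  [P5 ends]
  20='aca' goto ·  [P6 ends]

Failure links (BFS by depth):
  n1('a'): parent n0 fail=0; on 'a' 0 → fail=0;  out ∅∪∅=∅
  n12('b'): parent n0 fail=0; on 'b' 0 → fail=0;  out ∅∪∅=∅
  n19('c'): parent n0 fail=0; on 'c' 0 → fail=0;  out {5}∪∅={5}
  n2('ab'): parent n1 fail=0; on 'b' 0 → fail=12;  out {0}∪∅={0}
  n3('ac'): parent n1 fail=0; on 'c' 0 → fail=19;  out ∅∪{5}={5}
  n13('ba'): parent n12 fail=0; on 'a' 0 → fail=1;  out ∅∪∅=∅
  n18('aa'): parent n1 fail=0; on 'a' 0 → fail=1;  out {4}∪∅={4}
  n4('acb'): parent n3 fail=19; on 'b' 19→0 → fail=12;  out ∅∪∅=∅
  n8('abb'): parent n2 fail=12; on 'b' 12→0 → fail=12;  out ∅∪∅=∅
  n14('bac'): parent n13 fail=1; on 'c' 1 → fail=3;  out ∅∪{5}={5}
  n20('aca'): parent n3 fail=19; on 'a' 19→0 → fail=1;  out {6}∪∅={6}
  n5('acba'): parent n4 fail=12; on 'a' 12 → fail=13;  out ∅∪∅=∅
  n9('abba'): parent n8 fail=12; on 'a' 12 → fail=13;  out ∅∪∅=∅
  n15('bacc'): parent n14 fail=3; on 'c' 3→19→0 → fail=19;  out ∅∪{5}={5}
  n6('acbac'): parent n5 fail=13; on 'c' 13 → fail=14;  out ∅∪{5}={5}
  n10('abbaa'): parent n9 fail=13; on 'a' 13→1 → fail=18;  out ∅∪{4}={4}
  n16('baccc'): parent n15 fail=19; on 'c' 19→0 → fail=19;  out ∅∪{5}={5}
  n7('acbaca'): parent n6 fail=14; on 'a' 14→3 → fail=20;  out {1}∪{6}={1,6}
  n11('abbaac'): parent n10 fail=18; on 'c' 18→1 → fail=3;  out {2}∪{5}={2,5}
  n17('bacccc'): parent n16 fail=19; on 'c' 19→0 → fail=19;  out {3}∪{5}={3,5}

Text stream:
pos 0 'a': at 1
pos 1 'c': at 3  → match P5@[1:1]
pos 2 'a': at 20  → match P6@[0:2]
pos 3 'a': at 18 (via fail)  → match P4@[2:3]
pos 4 'a': at 18 (via fail)  → match P4@[3:4]
pos 5 'b': at 2 (via fail)  → match P0@[4:5]
pos 6 'a': at 13 (via fail)
pos 7 'a': at 18 (via fail)  → match P4@[6:7]
pos 8 'b': at 2 (via fail)  → match P0@[7:8]
pos 9 'b': at 8
pos 10 'a': at 9
pos 11 'c': at 14 (via fail)  → match P5@[11:11]
pos 12 'a': at 20 (via fail)  → match P6@[10:12]
pos 13 'a': at 18 (via fail)  → match P4@[12:13]
pos 14 'a': at 18 (via fail)  → match P4@[13:14]
pos 15 'b': at 2 (via fail)  → match P0@[14:15]
pos 16 'a': at 13 (via fail)
pos 17 'b': at 2 (via fail)  → match P0@[16:17]
pos 18 'c': at 19 (via fail)  → match P5@[18:18]
pos 19 'b': at 12 (via fail)
pos 20 'a': at 13
pos 21 'c': at 14  → match P5@[21:21]
pos 22 'c': at 15  → match P5@[22:22]
pos 23 'c': at 16  → match P5@[23:23]
pos 24 'c': at 17  → match P3@[19:24],P5@[24:24]
pos 25 'c': at 19 (via fail)  → match P5@[25:25]
pos 26 'c': at 19 (via fail)  → match P5@[26:26]
pos 27 'a': at 1 (via fail)
pos 28 'b': at 2  → match P0@[27:28]
pos 29 'a': at 13 (via fail)
pos 30 'c': at 14  → match P5@[30:30]
pos 31 'a': at 20 (via fail)  → match P6@[29:31]
pos 32 'b': at 2 (via fail)  → match P0@[31:32]
pos 33 'a': at 13 (via fail)
pos 34 'b': at 2 (via fail)  → match P0@[33:34]
pos 35 'a': at 13 (via fail)
pos 36 'c': at 14  → match P5@[36:36]
pos 37 'a': at 20 (via fail)  → match P6@[35:37]
pos 38 'a': at 18 (via fail)  → match P4@[37:38]
pos 39 'a': at 18 (via fail)  → match P4@[38:39]
pos 40 'a': at 18 (via fail)  → match P4@[39:40]
pos 41 'a': at 18 (via fail)  → match P4@[40:41]
pos 42 'a': at 18 (via fail)  → match P4@[41:42]
pos 43 'a': at 18 (via fail)  → match P4@[42:43]
pos 44 'c': at 3 (via fail)  → match P5@[44:44]
pos 45 'a': at 20  → match P6@[43:45]
pos 46 'c': at 3 (via fail)  → match P5@[46:46]
pos 47 'a': at 20  → match P6@[45:47]
pos 48 'b': at 2 (via fail)  → match P0@[47:48]
pos 49 'a': at 13 (via fail)
pos 50 'c': at 14  → match P5@[50:50]
pos 51 'a': at 20 (via fail)  → match P6@[49:51]
pos 52 'a': at 18 (via fail)  → match P4@[51:52]
pos 53 'c': at 3 (via fail)  → match P5@[53:53]
pos 54 'b': at 4
pos 55 'a': at 5
pos 56 'c': at 6  → match P5@[56:56]
pos 57 'a': at 7  → match P1@[52:57],P6@[55:57]
pos 58 'b': at 2 (via fail)  → match P0@[57:58]
pos 59 'c': at 19 (via fail)  → match P5@[59:59]
pos 60 'a': at 1 (via fail)
pos 61 'a': at 18  → match P4@[60:61]
pos 62 'a': at 18 (via fail)  → match P4@[61:62]
pos 63 'c': at 3 (via fail)  → match P5@[63:63]

Result: [[1,5],[2,6],[3,4],[4,4],[5,0],[7,4],[8,0],[11,5],[12,6],[13,4],[14,4],[15,0],[17,0],[18,5],[21,5],[22,5],[23,5],[24,3],[24,5],[25,5],[26,5],[28,0],[30,5],[31,6],[32,0],[34,0],[36,5],[37,6],[38,4],[39,4],[40,4],[41,4],[42,4],[43,4],[44,5],[45,6],[46,5],[47,6],[48,0],[50,5],[51,6],[52,4],[53,5],[56,5],[57,1],[57,6],[58,0],[59,5],[61,4],[62,4],[63,5]]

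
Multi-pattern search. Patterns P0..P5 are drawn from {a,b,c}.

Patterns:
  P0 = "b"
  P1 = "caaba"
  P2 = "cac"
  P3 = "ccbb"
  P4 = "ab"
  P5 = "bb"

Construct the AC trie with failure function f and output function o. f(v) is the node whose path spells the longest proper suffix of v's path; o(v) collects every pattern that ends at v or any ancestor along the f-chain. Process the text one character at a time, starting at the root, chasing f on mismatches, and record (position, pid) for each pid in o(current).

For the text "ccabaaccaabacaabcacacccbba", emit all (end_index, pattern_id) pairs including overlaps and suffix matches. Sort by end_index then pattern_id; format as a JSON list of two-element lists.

Build automaton:
Trie (insert patterns):
  n0 'ε': a→11 b→1 c→2
  n1 'b': b→13  [P0 ends]
  n2 'c': a→3 c→8
  n3 'ca': a→4 c→7
  n4 'caa': b→5
  n5 'caab': a→6
  n6 'caaba': ·  [P1 ends]
  n7 'cac': ·  [P2 ends]
  n8 'cc': b→9
  n9 'ccb': b→10
  n10 'ccbb': ·  [P3 ends]
  n11 'a': b→12
  n12 'ab': ·  [P4 ends]
  n13 'bb': ·  [P5 ends]

BFS fail/out derivation:
  n1('b'): parent n0 fail=0; on 'b' 0 → fail=0;  out {0}∪∅={0}
  n2('c'): parent n0 fail=0; on 'c' 0 → fail=0;  out ∅∪∅=∅
  n11('a'): parent n0 fail=0; on 'a' 0 → fail=0;  out ∅∪∅=∅
  n3('ca'): parent n2 fail=0; on 'a' 0 → fail=11;  out ∅∪∅=∅
  n8('cc'): parent n2 fail=0; on 'c' 0 → fail=2;  out ∅∪∅=∅
  n12('ab'): parent n11 fail=0; on 'b' 0 → fail=1;  out {4}∪{0}={0,4}
  n13('bb'): parent n1 fail=0; on 'b' 0 → fail=1;  out {5}∪{0}={0,5}
  n4('caa'): parent n3 fail=11; on 'a' 11→0 → fail=11;  out ∅∪∅=∅
  n7('cac'): parent n3 fail=11; on 'c' 11→0 → fail=2;  out {2}∪∅={2}
  n9('ccb'): parent n8 fail=2; on 'b' 2→0 → fail=1;  out ∅∪{0}={0}
  n5('caab'): parent n4 fail=11; on 'b' 11 → fail=12;  out ∅∪{0,4}={0,4}
  n10('ccbb'): parent n9 fail=1; on 'b' 1 → fail=13;  out {3}∪{0,5}={0,3,5}
  n6('caaba'): parent n5 fail=12; on 'a' 12→1→0 → fail=11;  out {1}∪∅={1}

Scan:
i=0 'c': node 0→2
i=1 'c': node 2→8
i=2 'a': node 8→3 (fail-walked)
i=3 'b': node 3→12 (fail-walked)  → match P0@[3:3],P4@[2:3]
i=4 'a': node 12→11 (fail-walked)
i=5 'a': node 11→11 (fail-walked)
i=6 'c': node 11→2 (fail-walked)
i=7 'c': node 2→8
i=8 'a': node 8→3 (fail-walked)
i=9 'a': node 3→4
i=10 'b': node 4→5  → match P0@[10:10],P4@[9:10]
i=11 'a': node 5→6  → match P1@[7:11]
i=12 'c': node 6→2 (fail-walked)
i=13 'a': node 2→3
i=14 'a': node 3→4
i=15 'b': node 4→5  → match P0@[15:15],P4@[14:15]
i=16 'c': node 5→2 (fail-walked)
i=17 'a': node 2→3
i=18 'c': node 3→7  → match P2@[16:18]
i=19 'a': node 7→3 (fail-walked)
i=20 'c': node 3→7  → match P2@[18:20]
i=21 'c': node 7→8 (fail-walked)
i=22 'c': node 8→8 (fail-walked)
i=23 'b': node 8→9  → match P0@[23:23]
i=24 'b': node 9→10  → match P0@[24:24],P3@[21:24],P5@[23:24]
i=25 'a': node 10→11 (fail-walked)

All matches (sorted): [[3,0],[3,4],[10,0],[10,4],[11,1],[15,0],[15,4],[18,2],[20,2],[23,0],[24,0],[24,3],[24,5]]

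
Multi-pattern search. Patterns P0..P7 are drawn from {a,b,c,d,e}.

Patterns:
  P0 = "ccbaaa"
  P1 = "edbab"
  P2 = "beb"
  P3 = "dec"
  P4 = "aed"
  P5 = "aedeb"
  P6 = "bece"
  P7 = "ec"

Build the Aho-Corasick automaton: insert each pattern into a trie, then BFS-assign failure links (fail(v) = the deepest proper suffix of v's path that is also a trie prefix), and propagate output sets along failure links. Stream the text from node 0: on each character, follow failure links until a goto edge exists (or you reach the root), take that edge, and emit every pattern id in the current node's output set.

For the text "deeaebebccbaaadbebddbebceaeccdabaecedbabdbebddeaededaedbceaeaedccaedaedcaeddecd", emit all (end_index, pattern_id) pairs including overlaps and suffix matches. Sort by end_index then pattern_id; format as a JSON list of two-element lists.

Build:
Trie nodes:
  0='ε' goto a→18 b→12 c→1 d→15 e→7
  1='c' goto c→2
  2='cc' goto b→3
  3='ccb' goto a→4
  4='ccba' goto a→5
  5='ccbaa' goto a→6
  6='ccbaaa' goto ·  [P0 ends]
  7='e' goto c→25 d→8
  8='ed' goto b→9
  9='edb' goto a→10
  10='edba' goto b→11
  11='edbab' goto ·  [P1 ends]
  12='b' goto e→13
  13='be' goto b→14 c→23
  14='beb' goto ·  [P2 ends]
  15='d' goto e→16
  16='de' goto c→17
  17='dec' goto ·  [P3 ends]
  18='a' goto e→19
  19='ae' goto d→20
  20='aed' goto e→21  [P4 ends]
  21='aede' goto b→22
  22='aedeb' goto ·  [P5 ends]
  23='bec' goto e→24
  24='bece' goto ·  [P6 ends]
  25='ec' goto ·  [P7 ends]

Failure links (BFS by depth):
  fail(1) 'c': from fail(0)=0 chase 'c': 0 ⇒ 0;  out=∅∪out(0)=∅
  fail(7) 'e': from fail(0)=0 chase 'e': 0 ⇒ 0;  out=∅∪out(0)=∅
  fail(12) 'b': from fail(0)=0 chase 'b': 0 ⇒ 0;  out=∅∪out(0)=∅
  fail(15) 'd': from fail(0)=0 chase 'd': 0 ⇒ 0;  out=∅∪out(0)=∅
  fail(18) 'a': from fail(0)=0 chase 'a': 0 ⇒ 0;  out=∅∪out(0)=∅
  fail(2) 'cc': from fail(1)=0 chase 'c': 0 ⇒ 1;  out=∅∪out(1)=∅
  fail(8) 'ed': from fail(7)=0 chase 'd': 0 ⇒ 15;  out=∅∪out(15)=∅
  fail(13) 'be': from fail(12)=0 chase 'e': 0 ⇒ 7;  out=∅∪out(7)=∅
  fail(16) 'de': from fail(15)=0 chase 'e': 0 ⇒ 7;  out=∅∪out(7)=∅
  fail(19) 'ae': from fail(18)=0 chase 'e': 0 ⇒ 7;  out=∅∪out(7)=∅
  fail(25) 'ec': from fail(7)=0 chase 'c': 0 ⇒ 1;  out={7}∪out(1)={7}
  fail(3) 'ccb': from fail(2)=1 chase 'b': 1→0 ⇒ 12;  out=∅∪out(12)=∅
  fail(9) 'edb': from fail(8)=15 chase 'b': 15→0 ⇒ 12;  out=∅∪out(12)=∅
  fail(14) 'beb': from fail(13)=7 chase 'b': 7→0 ⇒ 12;  out={2}∪out(12)={2}
  fail(17) 'dec': from fail(16)=7 chase 'c': 7 ⇒ 25;  out={3}∪out(25)={3,7}
  fail(20) 'aed': from fail(19)=7 chase 'd': 7 ⇒ 8;  out={4}∪out(8)={4}
  fail(23) 'bec': from fail(13)=7 chase 'c': 7 ⇒ 25;  out=∅∪out(25)={7}
  fail(4) 'ccba': from fail(3)=12 chase 'a': 12→0 ⇒ 18;  out=∅∪out(18)=∅
  fail(10) 'edba': from fail(9)=12 chase 'a': 12→0 ⇒ 18;  out=∅∪out(18)=∅
  fail(21) 'aede': from fail(20)=8 chase 'e': 8→15 ⇒ 16;  out=∅∪out(16)=∅
  fail(24) 'bece': from fail(23)=25 chase 'e': 25→1→0 ⇒ 7;  out={6}∪out(7)={6}
  fail(5) 'ccbaa': from fail(4)=18 chase 'a': 18→0 ⇒ 18;  out=∅∪out(18)=∅
  fail(11) 'edbab': from fail(10)=18 chase 'b': 18→0 ⇒ 12;  out={1}∪out(12)={1}
  fail(22) 'aedeb': from fail(21)=16 chase 'b': 16→7→0 ⇒ 12;  out={5}∪out(12)={5}
  fail(6) 'ccbaaa': from fail(5)=18 chase 'a': 18→0 ⇒ 18;  out={0}∪out(18)={0}

Scan:
pos 0 'd': at 15
pos 1 'e': at 16
pos 2 'e': at 7 (fail-walked)
pos 3 'a': at 18 (fail-walked)
pos 4 'e': at 19
pos 5 'b': at 12 (fail-walked)
pos 6 'e': at 13
pos 7 'b': at 14  ** P2@[5:7]
pos 8 'c': at 1 (fail-walked)
pos 9 'c': at 2
pos 10 'b': at 3
pos 11 'a': at 4
pos 12 'a': at 5
pos 13 'a': at 6  ** P0@[8:13]
pos 14 'd': at 15 (fail-walked)
pos 15 'b': at 12 (fail-walked)
pos 16 'e': at 13
pos 17 'b': at 14  ** P2@[15:17]
pos 18 'd': at 15 (fail-walked)
pos 19 'd': at 15 (fail-walked)
pos 20 'b': at 12 (fail-walked)
pos 21 'e': at 13
pos 22 'b': at 14  ** P2@[20:22]
pos 23 'c': at 1 (fail-walked)
pos 24 'e': at 7 (fail-walked)
pos 25 'a': at 18 (fail-walked)
pos 26 'e': at 19
pos 27 'c': at 25 (fail-walked)  ** P7@[26:27]
pos 28 'c': at 2 (fail-walked)
pos 29 'd': at 15 (fail-walked)
pos 30 'a': at 18 (fail-walked)
pos 31 'b': at 12 (fail-walked)
pos 32 'a': at 18 (fail-walked)
pos 33 'e': at 19
pos 34 'c': at 25 (fail-walked)  ** P7@[33:34]
pos 35 'e': at 7 (fail-walked)
pos 36 'd': at 8
pos 37 'b': at 9
pos 38 'a': at 10
pos 39 'b': at 11  ** P1@[35:39]
pos 40 'd': at 15 (fail-walked)
pos 41 'b': at 12 (fail-walked)
pos 42 'e': at 13
pos 43 'b': at 14  ** P2@[41:43]
pos 44 'd': at 15 (fail-walked)
pos 45 'd': at 15 (fail-walked)
pos 46 'e': at 16
pos 47 'a': at 18 (fail-walked)
pos 48 'e': at 19
pos 49 'd': at 20  ** P4@[47:49]
pos 50 'e': at 21
pos 51 'd': at 8 (fail-walked)
pos 52 'a': at 18 (fail-walked)
pos 53 'e': at 19
pos 54 'd': at 20  ** P4@[52:54]
pos 55 'b': at 9 (fail-walked)
pos 56 'c': at 1 (fail-walked)
pos 57 'e': at 7 (fail-walked)
pos 58 'a': at 18 (fail-walked)
pos 59 'e': at 19
pos 60 'a': at 18 (fail-walked)
pos 61 'e': at 19
pos 62 'd': at 20  ** P4@[60:62]
pos 63 'c': at 1 (fail-walked)
pos 64 'c': at 2
pos 65 'a': at 18 (fail-walked)
pos 66 'e': at 19
pos 67 'd': at 20  ** P4@[65:67]
pos 68 'a': at 18 (fail-walked)
pos 69 'e': at 19
pos 70 'd': at 20  ** P4@[68:70]
pos 71 'c': at 1 (fail-walked)
pos 72 'a': at 18 (fail-walked)
pos 73 'e': at 19
pos 74 'd': at 20  ** P4@[72:74]
pos 75 'd': at 15 (fail-walked)
pos 76 'e': at 16
pos 77 'c': at 17  ** P3@[75:77],P7@[76:77]
pos 78 'd': at 15 (fail-walked)

All matches (sorted): [[7,2],[13,0],[17,2],[22,2],[27,7],[34,7],[39,1],[43,2],[49,4],[54,4],[62,4],[67,4],[70,4],[74,4],[77,3],[77,7]]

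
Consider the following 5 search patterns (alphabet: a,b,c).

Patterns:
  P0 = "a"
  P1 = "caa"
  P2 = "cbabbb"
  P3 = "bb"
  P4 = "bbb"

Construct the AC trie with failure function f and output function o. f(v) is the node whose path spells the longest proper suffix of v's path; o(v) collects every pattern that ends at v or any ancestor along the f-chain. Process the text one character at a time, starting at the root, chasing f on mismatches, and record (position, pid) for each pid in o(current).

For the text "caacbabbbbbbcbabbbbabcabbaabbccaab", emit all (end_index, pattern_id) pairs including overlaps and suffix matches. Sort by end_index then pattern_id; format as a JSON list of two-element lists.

Build automaton:
Trie nodes:
  n0 'ε': a→1 b→10 c→2
  n1 'a': ·  ←P0
  n2 'c': a→3 b→5
  n3 'ca': a→4
  n4 'caa': ·  ←P1
  n5 'cb': a→6
  n6 'cba': b→7
  n7 'cbab': b→8
  n8 'cbabb': b→9
  n9 'cbabbb': ·  ←P2
  n10 'b': b→11
  n11 'bb': b→12  ←P3
  n12 'bbb': ·  ←P4

Failure links (BFS by depth):
  n1('a'): parent n0 fail=0; on 'a' 0 → fail=0;  out {0}∪∅={0}
  n2('c'): parent n0 fail=0; on 'c' 0 → fail=0;  out ∅∪∅=∅
  n10('b'): parent n0 fail=0; on 'b' 0 → fail=0;  out ∅∪∅=∅
  n3('ca'): parent n2 fail=0; on 'a' 0 → fail=1;  out ∅∪{0}={0}
  n5('cb'): parent n2 fail=0; on 'b' 0 → fail=10;  out ∅∪∅=∅
  n11('bb'): parent n10 fail=0; on 'b' 0 → fail=10;  out {3}∪∅={3}
  n4('caa'): parent n3 fail=1; on 'a' 1→0 → fail=1;  out {1}∪{0}={0,1}
  n6('cba'): parent n5 fail=10; on 'a' 10→0 → fail=1;  out ∅∪{0}={0}
  n12('bbb'): parent n11 fail=10; on 'b' 10 → fail=11;  out {4}∪{3}={3,4}
  n7('cbab'): parent n6 fail=1; on 'b' 1→0 → fail=10;  out ∅∪∅=∅
  n8('cbabb'): parent n7 fail=10; on 'b' 10 → fail=11;  out ∅∪{3}={3}
  n9('cbabbb'): parent n8 fail=11; on 'b' 11 → fail=12;  out {2}∪{3,4}={2,3,4}

Run:
pos 0 'c': at 2
pos 1 'a': at 3  → match P0@[1:1]
pos 2 'a': at 4  → match P0@[2:2],P1@[0:2]
pos 3 'c': at 2 (via fail)
pos 4 'b': at 5
pos 5 'a': at 6  → match P0@[5:5]
pos 6 'b': at 7
pos 7 'b': at 8  → match P3@[6:7]
pos 8 'b': at 9  → match P2@[3:8],P3@[7:8],P4@[6:8]
pos 9 'b': at 12 (via fail)  → match P3@[8:9],P4@[7:9]
pos 10 'b': at 12 (via fail)  → match P3@[9:10],P4@[8:10]
pos 11 'b': at 12 (via fail)  → match P3@[10:11],P4@[9:11]
pos 12 'c': at 2 (via fail)
pos 13 'b': at 5
pos 14 'a': at 6  → match P0@[14:14]
pos 15 'b': at 7
pos 16 'b': at 8  → match P3@[15:16]
pos 17 'b': at 9  → match P2@[12:17],P3@[16:17],P4@[15:17]
pos 18 'b': at 12 (via fail)  → match P3@[17:18],P4@[16:18]
pos 19 'a': at 1 (via fail)  → match P0@[19:19]
pos 20 'b': at 10 (via fail)
pos 21 'c': at 2 (via fail)
pos 22 'a': at 3  → match P0@[22:22]
pos 23 'b': at 10 (via fail)
pos 24 'b': at 11  → match P3@[23:24]
pos 25 'a': at 1 (via fail)  → match P0@[25:25]
pos 26 'a': at 1 (via fail)  → match P0@[26:26]
pos 27 'b': at 10 (via fail)
pos 28 'b': at 11  → match P3@[27:28]
pos 29 'c': at 2 (via fail)
pos 30 'c': at 2 (via fail)
pos 31 'a': at 3  → match P0@[31:31]
pos 32 'a': at 4  → match P0@[32:32],P1@[30:32]
pos 33 'b': at 10 (via fail)

Matches: [[1,0],[2,0],[2,1],[5,0],[7,3],[8,2],[8,3],[8,4],[9,3],[9,4],[10,3],[10,4],[11,3],[11,4],[14,0],[16,3],[17,2],[17,3],[17,4],[18,3],[18,4],[19,0],[22,0],[24,3],[25,0],[26,0],[28,3],[31,0],[32,0],[32,1]]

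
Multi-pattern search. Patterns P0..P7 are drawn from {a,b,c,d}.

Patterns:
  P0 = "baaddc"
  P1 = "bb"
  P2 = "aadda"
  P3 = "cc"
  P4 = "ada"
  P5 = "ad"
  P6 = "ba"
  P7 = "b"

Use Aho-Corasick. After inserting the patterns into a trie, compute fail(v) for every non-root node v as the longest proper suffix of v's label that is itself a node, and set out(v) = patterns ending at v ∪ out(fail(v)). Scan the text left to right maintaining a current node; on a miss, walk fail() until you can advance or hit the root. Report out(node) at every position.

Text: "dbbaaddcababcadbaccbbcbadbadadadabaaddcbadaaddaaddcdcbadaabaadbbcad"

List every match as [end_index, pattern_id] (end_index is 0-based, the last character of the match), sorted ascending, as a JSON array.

Build automaton:
Trie (insert patterns):
  0='ε' goto a→8 b→1 c→13
  1='b' goto a→2 b→7  ←P7
  2='ba' goto a→3  ←P6
  3='baa' goto d→4
  4='baad' goto d→5
  5='baadd' goto c→6
  6='baaddc' goto ·  ←P0
  7='bb' goto ·  ←P1
  8='a' goto a→9 d→15
  9='aa' goto d→10
  10='aad' goto d→11
  11='aadd' goto a→12
  12='aadda' goto ·  ←P2
  13='c' goto c→14
  14='cc' goto ·  ←P3
  15='ad' goto a→16  ←P5
  16='ada' goto ·  ←P4

Failure links (BFS by depth):
  fail(1) 'b': from fail(0)=0 chase 'b': 0 ⇒ 0;  out={7}∪out(0)={7}
  fail(8) 'a': from fail(0)=0 chase 'a': 0 ⇒ 0;  out=∅∪out(0)=∅
  fail(13) 'c': from fail(0)=0 chase 'c': 0 ⇒ 0;  out=∅∪out(0)=∅
  fail(2) 'ba': from fail(1)=0 chase 'a': 0 ⇒ 8;  out={6}∪out(8)={6}
  fail(7) 'bb': from fail(1)=0 chase 'b': 0 ⇒ 1;  out={1}∪out(1)={1,7}
  fail(9) 'aa': from fail(8)=0 chase 'a': 0 ⇒ 8;  out=∅∪out(8)=∅
  fail(14) 'cc': from fail(13)=0 chase 'c': 0 ⇒ 13;  out={3}∪out(13)={3}
  fail(15) 'ad': from fail(8)=0 chase 'd': 0 ⇒ 0;  out={5}∪out(0)={5}
  fail(3) 'baa': from fail(2)=8 chase 'a': 8 ⇒ 9;  out=∅∪out(9)=∅
  fail(10) 'aad': from fail(9)=8 chase 'd': 8 ⇒ 15;  out=∅∪out(15)={5}
  fail(16) 'ada': from fail(15)=0 chase 'a': 0 ⇒ 8;  out={4}∪out(8)={4}
  fail(4) 'baad': from fail(3)=9 chase 'd': 9 ⇒ 10;  out=∅∪out(10)={5}
  fail(11) 'aadd': from fail(10)=15 chase 'd': 15→0 ⇒ 0;  out=∅∪out(0)=∅
  fail(5) 'baadd': from fail(4)=10 chase 'd': 10 ⇒ 11;  out=∅∪out(11)=∅
  fail(12) 'aadda': from fail(11)=0 chase 'a': 0 ⇒ 8;  out={2}∪out(8)={2}
  fail(6) 'baaddc': from fail(5)=11 chase 'c': 11→0 ⇒ 13;  out={0}∪out(13)={0}

Run:
i=0 'd': node 0→0
i=1 'b': node 0→1  ** P7@[1:1]
i=2 'b': node 1→7  ** P1@[1:2],P7@[2:2]
i=3 'a': node 7→2 (fail-walked)  ** P6@[2:3]
i=4 'a': node 2→3
i=5 'd': node 3→4  ** P5@[4:5]
i=6 'd': node 4→5
i=7 'c': node 5→6  ** P0@[2:7]
i=8 'a': node 6→8 (fail-walked)
i=9 'b': node 8→1 (fail-walked)  ** P7@[9:9]
i=10 'a': node 1→2  ** P6@[9:10]
i=11 'b': node 2→1 (fail-walked)  ** P7@[11:11]
i=12 'c': node 1→13 (fail-walked)
i=13 'a': node 13→8 (fail-walked)
i=14 'd': node 8→15  ** P5@[13:14]
i=15 'b': node 15→1 (fail-walked)  ** P7@[15:15]
i=16 'a': node 1→2  ** P6@[15:16]
i=17 'c': node 2→13 (fail-walked)
i=18 'c': node 13→14  ** P3@[17:18]
i=19 'b': node 14→1 (fail-walked)  ** P7@[19:19]
i=20 'b': node 1→7  ** P1@[19:20],P7@[20:20]
i=21 'c': node 7→13 (fail-walked)
i=22 'b': node 13→1 (fail-walked)  ** P7@[22:22]
i=23 'a': node 1→2  ** P6@[22:23]
i=24 'd': node 2→15 (fail-walked)  ** P5@[23:24]
i=25 'b': node 15→1 (fail-walked)  ** P7@[25:25]
i=26 'a': node 1→2  ** P6@[25:26]
i=27 'd': node 2→15 (fail-walked)  ** P5@[26:27]
i=28 'a': node 15→16  ** P4@[26:28]
i=29 'd': node 16→15 (fail-walked)  ** P5@[28:29]
i=30 'a': node 15→16  ** P4@[28:30]
i=31 'd': node 16→15 (fail-walked)  ** P5@[30:31]
i=32 'a': node 15→16  ** P4@[30:32]
i=33 'b': node 16→1 (fail-walked)  ** P7@[33:33]
i=34 'a': node 1→2  ** P6@[33:34]
i=35 'a': node 2→3
i=36 'd': node 3→4  ** P5@[35:36]
i=37 'd': node 4→5
i=38 'c': node 5→6  ** P0@[33:38]
i=39 'b': node 6→1 (fail-walked)  ** P7@[39:39]
i=40 'a': node 1→2  ** P6@[39:40]
i=41 'd': node 2→15 (fail-walked)  ** P5@[40:41]
i=42 'a': node 15→16  ** P4@[40:42]
i=43 'a': node 16→9 (fail-walked)
i=44 'd': node 9→10  ** P5@[43:44]
i=45 'd': node 10→11
i=46 'a': node 11→12  ** P2@[42:46]
i=47 'a': node 12→9 (fail-walked)
i=48 'd': node 9→10  ** P5@[47:48]
i=49 'd': node 10→11
i=50 'c': node 11→13 (fail-walked)
i=51 'd': node 13→0 (fail-walked)
i=52 'c': node 0→13
i=53 'b': node 13→1 (fail-walked)  ** P7@[53:53]
i=54 'a': node 1→2  ** P6@[53:54]
i=55 'd': node 2→15 (fail-walked)  ** P5@[54:55]
i=56 'a': node 15→16  ** P4@[54:56]
i=57 'a': node 16→9 (fail-walked)
i=58 'b': node 9→1 (fail-walked)  ** P7@[58:58]
i=59 'a': node 1→2  ** P6@[58:59]
i=60 'a': node 2→3
i=61 'd': node 3→4  ** P5@[60:61]
i=62 'b': node 4→1 (fail-walked)  ** P7@[62:62]
i=63 'b': node 1→7  ** P1@[62:63],P7@[63:63]
i=64 'c': node 7→13 (fail-walked)
i=65 'a': node 13→8 (fail-walked)
i=66 'd': node 8→15  ** P5@[65:66]

Matches: [[1,7],[2,1],[2,7],[3,6],[5,5],[7,0],[9,7],[10,6],[11,7],[14,5],[15,7],[16,6],[18,3],[19,7],[20,1],[20,7],[22,7],[23,6],[24,5],[25,7],[26,6],[27,5],[28,4],[29,5],[30,4],[31,5],[32,4],[33,7],[34,6],[36,5],[38,0],[39,7],[40,6],[41,5],[42,4],[44,5],[46,2],[48,5],[53,7],[54,6],[55,5],[56,4],[58,7],[59,6],[61,5],[62,7],[63,1],[63,7],[66,5]]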